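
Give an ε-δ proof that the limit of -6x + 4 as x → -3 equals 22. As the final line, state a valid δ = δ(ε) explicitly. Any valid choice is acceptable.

Fix ε > 0. We need δ > 0 so that 0 < |x + 3| < δ implies |(-6x + 4) − 22| < ε.
|(-6x + 4) − 22| = |-6x - 18| = 6|x + 3|.
Thus it suffices that |x + 3| < ε/6.
Choosing δ = ε/6 gives |(-6x + 4) − 22| = 6|x + 3| < ε whenever |x + 3| < δ.

δ = ε/6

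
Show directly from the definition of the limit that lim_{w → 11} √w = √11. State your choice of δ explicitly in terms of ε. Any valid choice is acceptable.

Fix ε > 0. We want δ > 0 such that 0 < |w − 11| < δ implies |√w − √11| < ε.
Multiplying by the conjugate, |√w − √11| = |w − 11|/(√w + √11).
Restrict δ ≤ 11 so that |w − 11| < 11 forces w > 0, and then √w + √11 > √11.
Hence |√w − √11| < |w − 11|/√11, which is < ε once |w − 11| < √11·ε.
Take δ = min(11, √11·ε). If 0 < |w − 11| < δ then w > 0 and |√w − √11| < |w − 11|/√11 < ε.

δ = min(11, √11·ε)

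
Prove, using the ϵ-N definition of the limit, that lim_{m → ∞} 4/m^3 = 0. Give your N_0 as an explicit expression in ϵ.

Suppose ϵ > 0. For m ≥ 1, |4/m^3 − 0| = 4/m^3.
4/m^3 < ϵ ⇔ m^3 > 4/ϵ ⇔ m > (4/ϵ)^{1/3}.
Take N_0 = (4/ϵ)^{1/3}. Then m > N_0 implies 4/m^3 < ϵ.

N_0 = (4/ϵ)^{1/3}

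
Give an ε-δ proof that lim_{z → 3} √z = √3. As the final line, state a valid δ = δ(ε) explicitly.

δ = min(3, √3·ε)

Suppose ε > 0. We want δ > 0 such that 0 < |z − 3| < δ implies |√z − √3| < ε.
Multiplying by the conjugate, |√z − √3| = |z − 3|/(√z + √3).
Restrict δ ≤ 3 so that |z − 3| < 3 forces z > 0, and then √z + √3 > √3.
Hence |√z − √3| < |z − 3|/√3, which is < ε once |z − 3| < √3·ε.
Take δ = min(3, √3·ε). If 0 < |z − 3| < δ then z > 0 and |√z − √3| < |z − 3|/√3 < ε.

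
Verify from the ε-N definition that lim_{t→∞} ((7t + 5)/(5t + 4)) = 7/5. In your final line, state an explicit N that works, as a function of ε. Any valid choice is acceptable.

Fix ε > 0. We seek N > 0 such that t > N implies |(7t + 5)/(5t + 4) − (7/5)| < ε.
(7t + 5)/(5t + 4) − (7/5) = (5(7t + 5) − 7(5t + 4)) / (5(5t + 4)) = -3/(5(5t + 4)).
For t > 0 we have 5t + 4 > 5t, so |(7t + 5)/(5t + 4) − (7/5)| = 3/(5(5t + 4)) < 3/(5·5t) = (3/25)/t.
Thus |(7t + 5)/(5t + 4) − (7/5)| < ε whenever t > (3/25)/ε.
Take N = (3/25)/ε. If t > N then |(7t + 5)/(5t + 4) − (7/5)| < (3/25)/t < ε.

N = (3/25)/ε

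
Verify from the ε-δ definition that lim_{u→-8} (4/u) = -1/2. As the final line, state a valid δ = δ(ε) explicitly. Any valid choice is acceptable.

δ = min(4, 8ε)

Let ε > 0 be given. We seek δ > 0 such that 0 < |u + 8| < δ implies |4/u + 1/2| < ε.
|4/u + 1/2| = 4·|-8 − u|/(8·|u|) = 4|u + 8|/(8|u|).
Require δ ≤ 4 so that |u| > 8 − 4 = 4, hence 8|u| > 32.
Then |4/u + 1/2| < 4|u + 8|/32, which is < ε when |u + 8| < 8ε.
Take δ = min(4, 8ε). Then 0 < |u + 8| < δ gives both |u + 8| < 4 and |u + 8| < 8ε, so |4/u + 1/2| < ε.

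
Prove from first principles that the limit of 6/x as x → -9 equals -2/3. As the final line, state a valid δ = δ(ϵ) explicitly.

δ = min(9/2, (27/4)ϵ)

Let ϵ > 0. We seek δ > 0 such that 0 < |x + 9| < δ implies |6/x + 2/3| < ϵ.
|6/x + 2/3| = 6·|-9 − x|/(9·|x|) = 6|x + 9|/(9|x|).
Restrict δ ≤ 9/2. Then |x + 9| < 9/2 gives |x| > 9/2, so 9|x| > 81/2.
Then |6/x + 2/3| < 6|x + 9|/(81/2), which is < ϵ when |x + 9| < (27/4)ϵ.
Take δ = min(9/2, (27/4)ϵ). Then 0 < |x + 9| < δ gives both |x + 9| < 9/2 and |x + 9| < (27/4)ϵ, so |6/x + 2/3| < ϵ.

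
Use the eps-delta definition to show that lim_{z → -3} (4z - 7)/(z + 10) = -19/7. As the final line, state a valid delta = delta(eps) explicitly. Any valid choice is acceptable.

Suppose eps > 0. We want delta > 0 with 0 < |z + 3| < delta ⇒ |(4z - 7)/(z + 10) + 19/7| < eps.
Combining over a common denominator, (4z - 7)/(z + 10) + 19/7 = [(4z - 7)·7 − (-19)·(z + 10)] / [7·(z + 10)] = 47(z + 3) / (7(z + 10)).
So |(4z - 7)/(z + 10) + 19/7| = 47|z + 3| / (7·|z + 10|).
Require delta ≤ 7/2, so |z + 10| ≥ |7| − |z + 3| > 7 − 7/2 = 7/2.
Hence |(4z - 7)/(z + 10) + 19/7| < 47|z + 3|/(7·(7/2)) = (94/49)|z + 3|, which is < eps once |z + 3| < (49/94)eps.
Take delta = min(7/2, (49/94)eps). Then 0 < |z + 3| < delta forces both bounds, so |(4z - 7)/(z + 10) + 19/7| < eps.

delta = min(7/2, (49/94)eps)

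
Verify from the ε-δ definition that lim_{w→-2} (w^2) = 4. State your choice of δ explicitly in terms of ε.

δ = min(2, ε/6)

Let ε > 0. We seek δ > 0 with 0 < |w + 2| < δ ⇒ |w^2 − 4| < ε.
Factor: w^2 − 4 = (w + 2)(w - 2), so |w^2 − 4| = |w + 2|·|w - 2|.
Impose δ ≤ 2 so that |w| < 4; then |w - 2| ≤ 6.
Hence |w^2 − 4| ≤ 6|w + 2|, which is < ε once |w + 2| < ε/6.
Take δ = min(2, ε/6). If 0 < |w + 2| < δ then both bounds hold and |w^2 − 4| ≤ 6|w + 2| < 6·(ε/6) = ε.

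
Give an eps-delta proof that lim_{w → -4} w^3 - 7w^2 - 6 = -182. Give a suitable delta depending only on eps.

Fix eps > 0. We want delta > 0 such that 0 < |w + 4| < delta implies |(w^3 - 7w^2 - 6) + 182| < eps.
(w^3 - 7w^2 - 6) + 182 = w^3 - 7w^2 + 176 = (w + 4)(w^2 - 11w + 44).
So |(w^3 - 7w^2 - 6) + 182| = |w + 4|·|w^2 - 11w + 44|.
Require delta ≤ 1. Then |w + 4| < 1 gives |w| < 5, and by the triangle inequality |w^2 - 11w + 44| ≤ 5^2 + 11·5 + 44 = 124.
Hence |(w^3 - 7w^2 - 6) + 182| ≤ 124|w + 4| < eps provided |w + 4| < eps/124.
Choosing delta = min(1, eps/124) ensures both conditions, hence |(w^3 - 7w^2 - 6) + 182| < eps.

delta = min(1, eps/124)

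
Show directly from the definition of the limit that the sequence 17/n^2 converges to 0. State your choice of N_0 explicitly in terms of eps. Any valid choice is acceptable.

N_0 = (17/eps)^{1/2}

Fix eps > 0. For n ≥ 1, |17/n^2 − 0| = 17/n^2.
17/n^2 < eps ⇔ n^2 > 17/eps ⇔ n > (17/eps)^{1/2}.
Take N_0 = (17/eps)^{1/2}. Then n > N_0 implies 17/n^2 < eps.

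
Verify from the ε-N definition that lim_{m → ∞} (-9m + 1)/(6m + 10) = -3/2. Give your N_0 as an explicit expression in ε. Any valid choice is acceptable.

Suppose ε > 0. For m ≥ 1, |(-9m + 1)/(6m + 10) + 3/2| = |96|/(6(6m + 10)) = 96/(6(6m + 10)).
Since 6m + 10 ≥ 6m for m ≥ 1, this is ≤ 96/(6·6m) = (8/3)/m.
So |(-9m + 1)/(6m + 10) + 3/2| < ε whenever m > (8/3)/ε.
Take N_0 = (8/3)/ε. If m > N_0 then |(-9m + 1)/(6m + 10) + 3/2| ≤ (8/3)/m < ε.

N_0 = (8/3)/ε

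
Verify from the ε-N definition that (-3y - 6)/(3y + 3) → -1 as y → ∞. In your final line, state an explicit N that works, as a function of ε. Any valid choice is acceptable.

N = 1/ε

Fix ε > 0. We seek N > 0 such that y > N implies |(-3y - 6)/(3y + 3) + 1| < ε.
(-3y - 6)/(3y + 3) + 1 = (3(-3y - 6) − (-3)(3y + 3)) / (3(3y + 3)) = -9/(3(3y + 3)).
For y > 0 we have 3y + 3 > 3y, so |(-3y - 6)/(3y + 3) + 1| = 9/(3(3y + 3)) < 9/(3·3y) = 1/y.
Thus |(-3y - 6)/(3y + 3) + 1| < ε whenever y > 1/ε.
Take N = 1/ε. If y > N then |(-3y - 6)/(3y + 3) + 1| < 1/y < ε.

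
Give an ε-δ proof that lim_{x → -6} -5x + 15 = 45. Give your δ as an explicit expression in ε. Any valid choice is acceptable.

Fix ε > 0. We need δ > 0 so that 0 < |x + 6| < δ implies |(-5x + 15) − 45| < ε.
Since (-5x + 15) − 45 = -5(x + 6), we have |(-5x + 15) − 45| = 5|x + 6|.
So 5|x + 6| < ε exactly when |x + 6| < ε/5.
Choosing δ = ε/5 gives |(-5x + 15) − 45| = 5|x + 6| < ε whenever |x + 6| < δ.

δ = ε/5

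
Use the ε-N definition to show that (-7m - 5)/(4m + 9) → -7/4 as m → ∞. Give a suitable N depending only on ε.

N = (43/16)/ε

Fix ε > 0. For m ≥ 1, |(-7m - 5)/(4m + 9) + 7/4| = |43|/(4(4m + 9)) = 43/(4(4m + 9)).
Since 4m + 9 ≥ 4m for m ≥ 1, this is ≤ 43/(4·4m) = (43/16)/m.
So |(-7m - 5)/(4m + 9) + 7/4| < ε whenever m > (43/16)/ε.
Take N = (43/16)/ε. If m > N then |(-7m - 5)/(4m + 9) + 7/4| ≤ (43/16)/m < ε.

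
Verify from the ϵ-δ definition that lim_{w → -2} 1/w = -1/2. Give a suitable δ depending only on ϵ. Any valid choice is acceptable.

δ = min(1, 2ϵ)

Let ϵ > 0 be given. We seek δ > 0 such that 0 < |w + 2| < δ implies |1/w + 1/2| < ϵ.
|1/w + 1/2| = |-2 − w|/(2·|w|) = |w + 2|/(2|w|).
Require δ ≤ 1 so that |w| > 2 − 1 = 1, hence 2|w| > 2.
Then |1/w + 1/2| < |w + 2|/2, which is < ϵ when |w + 2| < 2ϵ.
Take δ = min(1, 2ϵ). Then 0 < |w + 2| < δ gives both |w + 2| < 1 and |w + 2| < 2ϵ, so |1/w + 1/2| < ϵ.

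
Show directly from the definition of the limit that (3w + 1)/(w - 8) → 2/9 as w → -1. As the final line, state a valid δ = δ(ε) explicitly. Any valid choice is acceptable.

δ = min(9/2, (81/50)ε)

Fix ε > 0. We want δ > 0 with 0 < |w + 1| < δ ⇒ |(3w + 1)/(w - 8) − (2/9)| < ε.
Combining over a common denominator, (3w + 1)/(w - 8) − (2/9) = [(3w + 1)·(-9) − (-2)·(w - 8)] / [(-9)·(w - 8)] = -25(w + 1) / ((-9)(w - 8)).
So |(3w + 1)/(w - 8) − (2/9)| = 25|w + 1| / (9·|w − 8|).
Require δ ≤ 9/2, so |w − 8| ≥ |-9| − |w + 1| > 9 − 9/2 = 9/2.
Hence |(3w + 1)/(w - 8) − (2/9)| < 25|w + 1|/(9·(9/2)) = (50/81)|w + 1|, which is < ε once |w + 1| < (81/50)ε.
Take δ = min(9/2, (81/50)ε). Then 0 < |w + 1| < δ forces both bounds, so |(3w + 1)/(w - 8) − (2/9)| < ε.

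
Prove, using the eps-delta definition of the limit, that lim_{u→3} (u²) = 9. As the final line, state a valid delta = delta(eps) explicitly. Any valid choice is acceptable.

Let eps > 0. We seek delta > 0 with 0 < |u − 3| < delta ⇒ |u² − 9| < eps.
Factor: u² − 9 = (u − 3)(u + 3), so |u² − 9| = |u − 3|·|u + 3|.
Impose delta ≤ 1 so that |u| < 4; then |u + 3| ≤ 7.
Hence |u² − 9| ≤ 7|u − 3|, which is < eps once |u − 3| < eps/7.
Take delta = min(1, eps/7). If 0 < |u − 3| < delta then both bounds hold and |u² − 9| ≤ 7|u − 3| < 7·(eps/7) = eps.

delta = min(1, eps/7)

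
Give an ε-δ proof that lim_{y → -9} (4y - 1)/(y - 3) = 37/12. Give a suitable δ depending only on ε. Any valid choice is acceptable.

Fix ε > 0. We want δ > 0 with 0 < |y + 9| < δ ⇒ |(4y - 1)/(y - 3) − (37/12)| < ε.
Combining over a common denominator, (4y - 1)/(y - 3) − (37/12) = [(4y - 1)·(-12) − (-37)·(y - 3)] / [(-12)·(y - 3)] = -11(y + 9) / ((-12)(y - 3)).
So |(4y - 1)/(y - 3) − (37/12)| = 11|y + 9| / (12·|y − 3|).
Restrict δ ≤ 6. Then |y + 9| < 6 gives |y − 3| = |(y + 9) + (-12)| ≥ 12 − 6 = 6.
Hence |(4y - 1)/(y - 3) − (37/12)| < 11|y + 9|/(12·6) = (11/72)|y + 9|, which is < ε once |y + 9| < (72/11)ε.
Take δ = min(6, (72/11)ε). Then 0 < |y + 9| < δ forces both bounds, so |(4y - 1)/(y - 3) − (37/12)| < ε.

δ = min(6, (72/11)ε)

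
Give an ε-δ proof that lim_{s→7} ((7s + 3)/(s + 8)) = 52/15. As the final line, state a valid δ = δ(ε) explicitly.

δ = min(15/2, (225/106)ε)

Suppose ε > 0. We want δ > 0 with 0 < |s − 7| < δ ⇒ |(7s + 3)/(s + 8) − (52/15)| < ε.
Combining over a common denominator, (7s + 3)/(s + 8) − (52/15) = [(7s + 3)·15 − 52·(s + 8)] / [15·(s + 8)] = 53(s − 7) / (15(s + 8)).
So |(7s + 3)/(s + 8) − (52/15)| = 53|s − 7| / (15·|s + 8|).
Require δ ≤ 15/2, so |s + 8| ≥ |15| − |s − 7| > 15 − 15/2 = 15/2.
Hence |(7s + 3)/(s + 8) − (52/15)| < 53|s − 7|/(15·(15/2)) = (106/225)|s − 7|, which is < ε once |s − 7| < (225/106)ε.
Take δ = min(15/2, (225/106)ε). Then 0 < |s − 7| < δ forces both bounds, so |(7s + 3)/(s + 8) − (52/15)| < ε.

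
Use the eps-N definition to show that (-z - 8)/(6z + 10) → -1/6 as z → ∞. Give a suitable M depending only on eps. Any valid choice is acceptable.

Suppose eps > 0. We seek M > 0 such that z > M implies |(-z - 8)/(6z + 10) + 1/6| < eps.
(-z - 8)/(6z + 10) + 1/6 = (6(-z - 8) − (-1)(6z + 10)) / (6(6z + 10)) = -38/(6(6z + 10)).
For z > 0 we have 6z + 10 > 6z, so |(-z - 8)/(6z + 10) + 1/6| = 38/(6(6z + 10)) < 38/(6·6z) = (19/18)/z.
Thus |(-z - 8)/(6z + 10) + 1/6| < eps whenever z > (19/18)/eps.
Take M = (19/18)/eps. If z > M then |(-z - 8)/(6z + 10) + 1/6| < (19/18)/z < eps.

M = (19/18)/eps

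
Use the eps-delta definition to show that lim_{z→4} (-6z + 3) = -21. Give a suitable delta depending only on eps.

Suppose eps > 0. We need delta > 0 so that 0 < |z − 4| < delta implies |(-6z + 3) + 21| < eps.
Since (-6z + 3) + 21 = -6(z − 4), we have |(-6z + 3) + 21| = 6|z − 4|.
Thus it suffices that |z − 4| < eps/6.
Choosing delta = eps/6 gives |(-6z + 3) + 21| = 6|z − 4| < eps whenever |z − 4| < delta.

delta = eps/6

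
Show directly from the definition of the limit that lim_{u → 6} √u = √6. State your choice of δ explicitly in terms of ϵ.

Let ϵ > 0 be given. We want δ > 0 such that 0 < |u − 6| < δ implies |√u − √6| < ϵ.
Rationalise: √u − √6 = (u − 6)/(√u + √6), so |√u − √6| = |u − 6|/(√u + √6).
Restrict δ ≤ 6 so that |u − 6| < 6 forces u > 0, and then √u + √6 > √6.
Hence |√u − √6| < |u − 6|/√6, which is < ϵ once |u − 6| < √6·ϵ.
Take δ = min(6, √6·ϵ). If 0 < |u − 6| < δ then u > 0 and |√u − √6| < |u − 6|/√6 < ϵ.

δ = min(6, √6·ϵ)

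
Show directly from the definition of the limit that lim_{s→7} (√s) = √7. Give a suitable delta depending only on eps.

Let eps > 0. We want delta > 0 such that 0 < |s − 7| < delta implies |√s − √7| < eps.
Multiplying by the conjugate, |√s − √7| = |s − 7|/(√s + √7).
Restrict delta ≤ 7 so that |s − 7| < 7 forces s > 0, and then √s + √7 > √7.
Hence |√s − √7| < |s − 7|/√7, which is < eps once |s − 7| < √7·eps.
Take delta = min(7, √7·eps). If 0 < |s − 7| < delta then s > 0 and |√s − √7| < |s − 7|/√7 < eps.

delta = min(7, √7·eps)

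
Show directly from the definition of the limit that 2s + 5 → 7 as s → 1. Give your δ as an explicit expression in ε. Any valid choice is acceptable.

δ = ε/2

Fix ε > 0. We need δ > 0 so that 0 < |s − 1| < δ implies |(2s + 5) − 7| < ε.
|(2s + 5) − 7| = |2s - 2| = 2|s − 1|.
So 2|s − 1| < ε exactly when |s − 1| < ε/2.
Choosing δ = ε/2 gives |(2s + 5) − 7| = 2|s − 1| < ε whenever |s − 1| < δ.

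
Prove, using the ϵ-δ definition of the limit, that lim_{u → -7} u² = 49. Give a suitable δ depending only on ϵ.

δ = min(1, ϵ/15)

Suppose ϵ > 0. We seek δ > 0 with 0 < |u + 7| < δ ⇒ |u² − 49| < ϵ.
Factor: u² − 49 = (u + 7)(u - 7), so |u² − 49| = |u + 7|·|u - 7|.
Restrict δ ≤ 1. Then |u + 7| < 1 gives |u| < 8, so by the triangle inequality |u - 7| ≤ 8 + 7 = 15.
Hence |u² − 49| ≤ 15|u + 7|, which is < ϵ once |u + 7| < ϵ/15.
Take δ = min(1, ϵ/15). If 0 < |u + 7| < δ then both bounds hold and |u² − 49| ≤ 15|u + 7| < 15·(ϵ/15) = ϵ.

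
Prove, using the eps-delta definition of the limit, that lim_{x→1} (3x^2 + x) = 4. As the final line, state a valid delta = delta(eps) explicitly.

delta = min(1, eps/10)

Suppose eps > 0. We want delta > 0 such that 0 < |x − 1| < delta implies |(3x^2 + x) − 4| < eps.
(3x^2 + x) − 4 = 3x^2 + x - 4 = (x − 1)(3x + 4).
So |(3x^2 + x) − 4| = |x − 1|·|3x + 4|.
Require delta ≤ 1. Then |x − 1| < 1 gives |x| < 2, and by the triangle inequality |3x + 4| ≤ 3·2 + 4 = 10.
Hence |(3x^2 + x) − 4| ≤ 10|x − 1| < eps provided |x − 1| < eps/10.
Take delta = min(1, eps/10). Then 0 < |x − 1| < delta gives both |x − 1| < 1 and |x − 1| < eps/10, so |(3x^2 + x) − 4| < eps.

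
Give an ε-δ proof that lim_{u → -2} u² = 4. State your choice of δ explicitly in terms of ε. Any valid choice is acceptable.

δ = min(1, ε/5)

Let ε > 0. We seek δ > 0 with 0 < |u + 2| < δ ⇒ |u² − 4| < ε.
Factor: u² − 4 = (u + 2)(u - 2), so |u² − 4| = |u + 2|·|u - 2|.
Restrict δ ≤ 1. Then |u + 2| < 1 gives |u| < 3, so by the triangle inequality |u - 2| ≤ 3 + 2 = 5.
Hence |u² − 4| ≤ 5|u + 2|, which is < ε once |u + 2| < ε/5.
Take δ = min(1, ε/5). If 0 < |u + 2| < δ then both bounds hold and |u² − 4| ≤ 5|u + 2| < 5·(ε/5) = ε.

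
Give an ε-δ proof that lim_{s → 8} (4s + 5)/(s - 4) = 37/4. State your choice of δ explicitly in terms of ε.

δ = min(2, (8/21)ε)

Suppose ε > 0. We want δ > 0 with 0 < |s − 8| < δ ⇒ |(4s + 5)/(s - 4) − (37/4)| < ε.
Combining over a common denominator, (4s + 5)/(s - 4) − (37/4) = [(4s + 5)·4 − 37·(s - 4)] / [4·(s - 4)] = -21(s − 8) / (4(s - 4)).
So |(4s + 5)/(s - 4) − (37/4)| = 21|s − 8| / (4·|s − 4|).
Restrict δ ≤ 2. Then |s − 8| < 2 gives |s − 4| = |(s − 8) + 4| ≥ 4 − 2 = 2.
Hence |(4s + 5)/(s - 4) − (37/4)| < 21|s − 8|/(4·2) = (21/8)|s − 8|, which is < ε once |s − 8| < (8/21)ε.
Take δ = min(2, (8/21)ε). Then 0 < |s − 8| < δ forces both bounds, so |(4s + 5)/(s - 4) − (37/4)| < ε.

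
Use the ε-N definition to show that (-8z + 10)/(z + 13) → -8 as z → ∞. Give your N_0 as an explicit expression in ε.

Let ε > 0. We seek N_0 > 0 such that z > N_0 implies |(-8z + 10)/(z + 13) + 8| < ε.
(-8z + 10)/(z + 13) + 8 = ((-8z + 10) − (-8)(z + 13)) / ((z + 13)) = 114/((z + 13)).
For z > 0 we have z + 13 > z, so |(-8z + 10)/(z + 13) + 8| = 114/((z + 13)) < 114/(z) = 114/z.
Thus |(-8z + 10)/(z + 13) + 8| < ε whenever z > 114/ε.
Take N_0 = 114/ε. If z > N_0 then |(-8z + 10)/(z + 13) + 8| < 114/z < ε.

N_0 = 114/ε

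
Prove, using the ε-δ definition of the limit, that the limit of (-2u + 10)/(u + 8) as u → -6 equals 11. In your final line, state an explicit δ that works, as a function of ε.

δ = min(1, (1/13)ε)

Let ε > 0. We want δ > 0 with 0 < |u + 6| < δ ⇒ |(-2u + 10)/(u + 8) − 11| < ε.
Combining over a common denominator, (-2u + 10)/(u + 8) − 11 = [(-2u + 10)·2 − 22·(u + 8)] / [2·(u + 8)] = -26(u + 6) / (2(u + 8)).
So |(-2u + 10)/(u + 8) − 11| = 26|u + 6| / (2·|u + 8|).
Require δ ≤ 1, so |u + 8| ≥ |2| − |u + 6| > 2 − 1 = 1.
Hence |(-2u + 10)/(u + 8) − 11| < 26|u + 6|/(2·1) = 13|u + 6|, which is < ε once |u + 6| < (1/13)ε.
Take δ = min(1, (1/13)ε). Then 0 < |u + 6| < δ forces both bounds, so |(-2u + 10)/(u + 8) − 11| < ε.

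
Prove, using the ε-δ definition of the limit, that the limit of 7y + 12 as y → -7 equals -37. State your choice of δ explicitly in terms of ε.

δ = ε/7

Let ε > 0 be given. We need δ > 0 so that 0 < |y + 7| < δ implies |(7y + 12) + 37| < ε.
|(7y + 12) + 37| = |7y + 49| = 7|y + 7|.
So 7|y + 7| < ε exactly when |y + 7| < ε/7.
Take δ = ε/7. If 0 < |y + 7| < δ then |(7y + 12) + 37| = 7|y + 7| < 7·(ε/7) = ε.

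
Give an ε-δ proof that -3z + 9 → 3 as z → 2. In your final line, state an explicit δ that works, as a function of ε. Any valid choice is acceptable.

Let ε > 0. We need δ > 0 so that 0 < |z − 2| < δ implies |(-3z + 9) − 3| < ε.
|(-3z + 9) − 3| = |-3z + 6| = 3|z − 2|.
Thus it suffices that |z − 2| < ε/3.
Choosing δ = ε/3 gives |(-3z + 9) − 3| = 3|z − 2| < ε whenever |z − 2| < δ.

δ = ε/3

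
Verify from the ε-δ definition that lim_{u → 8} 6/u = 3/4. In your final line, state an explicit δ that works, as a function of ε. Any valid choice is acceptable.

δ = min(4, (16/3)ε)

Fix ε > 0. We seek δ > 0 such that 0 < |u − 8| < δ implies |6/u − (3/4)| < ε.
|6/u − (3/4)| = 6·|8 − u|/(8·|u|) = 6|u − 8|/(8|u|).
Restrict δ ≤ 4. Then |u − 8| < 4 gives |u| > 4, so 8|u| > 32.
Then |6/u − (3/4)| < 6|u − 8|/32, which is < ε when |u − 8| < (16/3)ε.
Take δ = min(4, (16/3)ε). Then 0 < |u − 8| < δ gives both |u − 8| < 4 and |u − 8| < (16/3)ε, so |6/u − (3/4)| < ε.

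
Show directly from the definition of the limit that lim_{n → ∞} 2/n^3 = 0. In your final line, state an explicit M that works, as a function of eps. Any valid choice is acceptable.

M = (2/eps)^{1/3}

Fix eps > 0. For n ≥ 1, |2/n^3 − 0| = 2/n^3.
2/n^3 < eps ⇔ n^3 > 2/eps ⇔ n > (2/eps)^{1/3}.
Take M = (2/eps)^{1/3}. Then n > M implies 2/n^3 < eps.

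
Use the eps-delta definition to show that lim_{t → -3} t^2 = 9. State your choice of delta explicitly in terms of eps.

Let eps > 0 be given. We seek delta > 0 with 0 < |t + 3| < delta ⇒ |t^2 − 9| < eps.
Factor: t^2 − 9 = (t + 3)(t - 3), so |t^2 − 9| = |t + 3|·|t - 3|.
Impose delta ≤ 1 so that |t| < 4; then |t - 3| ≤ 7.
Hence |t^2 − 9| ≤ 7|t + 3|, which is < eps once |t + 3| < eps/7.
Take delta = min(1, eps/7). If 0 < |t + 3| < delta then both bounds hold and |t^2 − 9| ≤ 7|t + 3| < 7·(eps/7) = eps.

delta = min(1, eps/7)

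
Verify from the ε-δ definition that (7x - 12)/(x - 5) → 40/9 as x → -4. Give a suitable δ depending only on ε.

Fix ε > 0. We want δ > 0 with 0 < |x + 4| < δ ⇒ |(7x - 12)/(x - 5) − (40/9)| < ε.
Combining over a common denominator, (7x - 12)/(x - 5) − (40/9) = [(7x - 12)·(-9) − (-40)·(x - 5)] / [(-9)·(x - 5)] = -23(x + 4) / ((-9)(x - 5)).
So |(7x - 12)/(x - 5) − (40/9)| = 23|x + 4| / (9·|x − 5|).
Restrict δ ≤ 9/2. Then |x + 4| < 9/2 gives |x − 5| = |(x + 4) + (-9)| ≥ 9 − 9/2 = 9/2.
Hence |(7x - 12)/(x - 5) − (40/9)| < 23|x + 4|/(9·(9/2)) = (46/81)|x + 4|, which is < ε once |x + 4| < (81/46)ε.
Take δ = min(9/2, (81/46)ε). Then 0 < |x + 4| < δ forces both bounds, so |(7x - 12)/(x - 5) − (40/9)| < ε.

δ = min(9/2, (81/46)ε)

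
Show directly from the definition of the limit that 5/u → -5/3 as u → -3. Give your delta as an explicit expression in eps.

Suppose eps > 0. We seek delta > 0 such that 0 < |u + 3| < delta implies |5/u + 5/3| < eps.
|5/u + 5/3| = 5·|-3 − u|/(3·|u|) = 5|u + 3|/(3|u|).
Restrict delta ≤ 3/2. Then |u + 3| < 3/2 gives |u| > 3/2, so 3|u| > 9/2.
Then |5/u + 5/3| < 5|u + 3|/(9/2), which is < eps when |u + 3| < (9/10)eps.
Take delta = min(3/2, (9/10)eps). Then 0 < |u + 3| < delta gives both |u + 3| < 3/2 and |u + 3| < (9/10)eps, so |5/u + 5/3| < eps.

delta = min(3/2, (9/10)eps)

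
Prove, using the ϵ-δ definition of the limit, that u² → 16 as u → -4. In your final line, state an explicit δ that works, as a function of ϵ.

δ = min(1, ϵ/9)

Let ϵ > 0 be given. We seek δ > 0 with 0 < |u + 4| < δ ⇒ |u² − 16| < ϵ.
Factor: u² − 16 = (u + 4)(u - 4), so |u² − 16| = |u + 4|·|u - 4|.
Restrict δ ≤ 1. Then |u + 4| < 1 gives |u| < 5, so by the triangle inequality |u - 4| ≤ 5 + 4 = 9.
Hence |u² − 16| ≤ 9|u + 4|, which is < ϵ once |u + 4| < ϵ/9.
Take δ = min(1, ϵ/9). If 0 < |u + 4| < δ then both bounds hold and |u² − 16| ≤ 9|u + 4| < 9·(ϵ/9) = ϵ.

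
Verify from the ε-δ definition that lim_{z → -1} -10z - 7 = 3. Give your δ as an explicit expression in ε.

Fix ε > 0. We need δ > 0 so that 0 < |z + 1| < δ implies |(-10z - 7) − 3| < ε.
|(-10z - 7) − 3| = |-10z - 10| = 10|z + 1|.
Thus it suffices that |z + 1| < ε/10.
Take δ = ε/10. If 0 < |z + 1| < δ then |(-10z - 7) − 3| = 10|z + 1| < 10·(ε/10) = ε.

δ = ε/10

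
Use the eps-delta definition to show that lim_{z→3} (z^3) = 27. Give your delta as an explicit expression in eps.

Suppose eps > 0. We seek delta > 0 with 0 < |z − 3| < delta ⇒ |z^3 − 27| < eps.
Factor: z^3 − 27 = (z − 3)(z^2 + 3z + 9), so |z^3 − 27| = |z − 3|·|z^2 + 3z + 9|.
Impose delta ≤ 1 so that |z| < 4; then |z^2 + 3z + 9| ≤ 37.
Hence |z^3 − 27| ≤ 37|z − 3|, which is < eps once |z − 3| < eps/37.
Take delta = min(1, eps/37). If 0 < |z − 3| < delta then both bounds hold and |z^3 − 27| ≤ 37|z − 3| < 37·(eps/37) = eps.

delta = min(1, eps/37)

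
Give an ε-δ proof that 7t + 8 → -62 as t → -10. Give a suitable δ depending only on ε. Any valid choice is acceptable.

δ = ε/7

Let ε > 0 be given. We need δ > 0 so that 0 < |t + 10| < δ implies |(7t + 8) + 62| < ε.
|(7t + 8) + 62| = |7t + 70| = 7|t + 10|.
So 7|t + 10| < ε exactly when |t + 10| < ε/7.
Take δ = ε/7. If 0 < |t + 10| < δ then |(7t + 8) + 62| = 7|t + 10| < 7·(ε/7) = ε.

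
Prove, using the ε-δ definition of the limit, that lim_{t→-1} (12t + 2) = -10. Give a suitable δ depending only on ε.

Let ε > 0 be given. We need δ > 0 so that 0 < |t + 1| < δ implies |(12t + 2) + 10| < ε.
|(12t + 2) + 10| = |12t + 12| = 12|t + 1|.
So 12|t + 1| < ε exactly when |t + 1| < ε/12.
Take δ = ε/12. If 0 < |t + 1| < δ then |(12t + 2) + 10| = 12|t + 1| < 12·(ε/12) = ε.

δ = ε/12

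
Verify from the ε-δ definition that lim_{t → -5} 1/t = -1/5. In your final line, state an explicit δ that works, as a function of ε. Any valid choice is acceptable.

δ = min(5/2, (25/2)ε)

Suppose ε > 0. We seek δ > 0 such that 0 < |t + 5| < δ implies |1/t + 1/5| < ε.
|1/t + 1/5| = |-5 − t|/(5·|t|) = |t + 5|/(5|t|).
Restrict δ ≤ 5/2. Then |t + 5| < 5/2 gives |t| > 5/2, so 5|t| > 25/2.
Then |1/t + 1/5| < |t + 5|/(25/2), which is < ε when |t + 5| < (25/2)ε.
Take δ = min(5/2, (25/2)ε). Then 0 < |t + 5| < δ gives both |t + 5| < 5/2 and |t + 5| < (25/2)ε, so |1/t + 1/5| < ε.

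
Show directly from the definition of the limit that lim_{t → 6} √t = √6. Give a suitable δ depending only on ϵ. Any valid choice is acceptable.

Let ϵ > 0 be given. We want δ > 0 such that 0 < |t − 6| < δ implies |√t − √6| < ϵ.
Multiplying by the conjugate, |√t − √6| = |t − 6|/(√t + √6).
Restrict δ ≤ 6 so that |t − 6| < 6 forces t > 0, and then √t + √6 > √6.
Hence |√t − √6| < |t − 6|/√6, which is < ϵ once |t − 6| < √6·ϵ.
Take δ = min(6, √6·ϵ). If 0 < |t − 6| < δ then t > 0 and |√t − √6| < |t − 6|/√6 < ϵ.

δ = min(6, √6·ϵ)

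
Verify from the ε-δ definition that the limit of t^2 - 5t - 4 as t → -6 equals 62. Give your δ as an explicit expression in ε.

δ = min(1, ε/18)

Let ε > 0 be given. We want δ > 0 such that 0 < |t + 6| < δ implies |(t^2 - 5t - 4) − 62| < ε.
(t^2 - 5t - 4) − 62 = t^2 - 5t - 66 = (t + 6)(t - 11).
So |(t^2 - 5t - 4) − 62| = |t + 6|·|t - 11|.
Require δ ≤ 1. Then |t + 6| < 1 gives |t| < 7, and by the triangle inequality |t - 11| ≤ 7 + 11 = 18.
Hence |(t^2 - 5t - 4) − 62| ≤ 18|t + 6| < ε provided |t + 6| < ε/18.
Take δ = min(1, ε/18). Then 0 < |t + 6| < δ gives both |t + 6| < 1 and |t + 6| < ε/18, so |(t^2 - 5t - 4) − 62| < ε.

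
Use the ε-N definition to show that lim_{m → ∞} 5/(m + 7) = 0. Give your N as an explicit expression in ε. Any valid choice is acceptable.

N = 5/ε

Fix ε > 0. For m ≥ 1, |5/(m + 7) − 0| = 5/(m + 7) ≤ 5/m.
We need 5/m < ε, i.e. m > 5/ε.
Take N = 5/ε. If m > N then |5/(m + 7)| ≤ 5/m < ε.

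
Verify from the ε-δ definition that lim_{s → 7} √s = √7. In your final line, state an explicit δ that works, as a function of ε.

Suppose ε > 0. We want δ > 0 such that 0 < |s − 7| < δ implies |√s − √7| < ε.
Multiplying by the conjugate, |√s − √7| = |s − 7|/(√s + √7).
Restrict δ ≤ 7 so that |s − 7| < 7 forces s > 0, and then √s + √7 > √7.
Hence |√s − √7| < |s − 7|/√7, which is < ε once |s − 7| < √7·ε.
Take δ = min(7, √7·ε). If 0 < |s − 7| < δ then s > 0 and |√s − √7| < |s − 7|/√7 < ε.

δ = min(7, √7·ε)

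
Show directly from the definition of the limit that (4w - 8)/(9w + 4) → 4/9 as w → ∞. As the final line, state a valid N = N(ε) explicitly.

N = (88/81)/ε

Fix ε > 0. We seek N > 0 such that w > N implies |(4w - 8)/(9w + 4) − (4/9)| < ε.
(4w - 8)/(9w + 4) − (4/9) = (9(4w - 8) − 4(9w + 4)) / (9(9w + 4)) = -88/(9(9w + 4)).
For w > 0 we have 9w + 4 > 9w, so |(4w - 8)/(9w + 4) − (4/9)| = 88/(9(9w + 4)) < 88/(9·9w) = (88/81)/w.
Thus |(4w - 8)/(9w + 4) − (4/9)| < ε whenever w > (88/81)/ε.
Take N = (88/81)/ε. If w > N then |(4w - 8)/(9w + 4) − (4/9)| < (88/81)/w < ε.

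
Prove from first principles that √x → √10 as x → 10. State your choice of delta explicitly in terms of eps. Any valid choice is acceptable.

delta = min(10, √10·eps)

Fix eps > 0. We want delta > 0 such that 0 < |x − 10| < delta implies |√x − √10| < eps.
Rationalise: √x − √10 = (x − 10)/(√x + √10), so |√x − √10| = |x − 10|/(√x + √10).
Restrict delta ≤ 10 so that |x − 10| < 10 forces x > 0, and then √x + √10 > √10.
Hence |√x − √10| < |x − 10|/√10, which is < eps once |x − 10| < √10·eps.
Take delta = min(10, √10·eps). If 0 < |x − 10| < delta then x > 0 and |√x − √10| < |x − 10|/√10 < eps.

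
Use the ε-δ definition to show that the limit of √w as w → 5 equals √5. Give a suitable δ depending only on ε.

δ = min(5, √5·ε)

Let ε > 0. We want δ > 0 such that 0 < |w − 5| < δ implies |√w − √5| < ε.
Rationalise: √w − √5 = (w − 5)/(√w + √5), so |√w − √5| = |w − 5|/(√w + √5).
Restrict δ ≤ 5 so that |w − 5| < 5 forces w > 0, and then √w + √5 > √5.
Hence |√w − √5| < |w − 5|/√5, which is < ε once |w − 5| < √5·ε.
Take δ = min(5, √5·ε). If 0 < |w − 5| < δ then w > 0 and |√w − √5| < |w − 5|/√5 < ε.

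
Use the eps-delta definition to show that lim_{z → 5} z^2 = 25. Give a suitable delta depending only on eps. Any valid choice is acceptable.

Let eps > 0 be given. We seek delta > 0 with 0 < |z − 5| < delta ⇒ |z^2 − 25| < eps.
Factor: z^2 − 25 = (z − 5)(z + 5), so |z^2 − 25| = |z − 5|·|z + 5|.
Restrict delta ≤ 1. Then |z − 5| < 1 gives |z| < 6, so by the triangle inequality |z + 5| ≤ 6 + 5 = 11.
Hence |z^2 − 25| ≤ 11|z − 5|, which is < eps once |z − 5| < eps/11.
Take delta = min(1, eps/11). If 0 < |z − 5| < delta then both bounds hold and |z^2 − 25| ≤ 11|z − 5| < 11·(eps/11) = eps.

delta = min(1, eps/11)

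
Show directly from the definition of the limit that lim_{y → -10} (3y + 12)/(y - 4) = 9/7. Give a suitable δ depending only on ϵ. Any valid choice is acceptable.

Suppose ϵ > 0. We want δ > 0 with 0 < |y + 10| < δ ⇒ |(3y + 12)/(y - 4) − (9/7)| < ϵ.
Combining over a common denominator, (3y + 12)/(y - 4) − (9/7) = [(3y + 12)·(-14) − (-18)·(y - 4)] / [(-14)·(y - 4)] = -24(y + 10) / ((-14)(y - 4)).
So |(3y + 12)/(y - 4) − (9/7)| = 24|y + 10| / (14·|y − 4|).
Require δ ≤ 7, so |y − 4| ≥ |-14| − |y + 10| > 14 − 7 = 7.
Hence |(3y + 12)/(y - 4) − (9/7)| < 24|y + 10|/(14·7) = (12/49)|y + 10|, which is < ϵ once |y + 10| < (49/12)ϵ.
Take δ = min(7, (49/12)ϵ). Then 0 < |y + 10| < δ forces both bounds, so |(3y + 12)/(y - 4) − (9/7)| < ϵ.

δ = min(7, (49/12)ϵ)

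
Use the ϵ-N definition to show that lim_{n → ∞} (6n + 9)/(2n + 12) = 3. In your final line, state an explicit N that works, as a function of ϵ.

Let ϵ > 0. For n ≥ 1, |(6n + 9)/(2n + 12) − 3| = |-54|/(2(2n + 12)) = 54/(2(2n + 12)).
Since 2n + 12 ≥ 2n for n ≥ 1, this is ≤ 54/(2·2n) = (27/2)/n.
So |(6n + 9)/(2n + 12) − 3| < ϵ whenever n > (27/2)/ϵ.
Take N = (27/2)/ϵ. If n > N then |(6n + 9)/(2n + 12) − 3| ≤ (27/2)/n < ϵ.

N = (27/2)/ϵ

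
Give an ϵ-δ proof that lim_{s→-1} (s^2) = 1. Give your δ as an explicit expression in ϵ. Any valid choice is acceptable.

Suppose ϵ > 0. We seek δ > 0 with 0 < |s + 1| < δ ⇒ |s^2 − 1| < ϵ.
Factor: s^2 − 1 = (s + 1)(s - 1), so |s^2 − 1| = |s + 1|·|s - 1|.
Restrict δ ≤ 2. Then |s + 1| < 2 gives |s| < 3, so by the triangle inequality |s - 1| ≤ 3 + 1 = 4.
Hence |s^2 − 1| ≤ 4|s + 1|, which is < ϵ once |s + 1| < ϵ/4.
Take δ = min(2, ϵ/4). If 0 < |s + 1| < δ then both bounds hold and |s^2 − 1| ≤ 4|s + 1| < 4·(ϵ/4) = ϵ.

δ = min(2, ϵ/4)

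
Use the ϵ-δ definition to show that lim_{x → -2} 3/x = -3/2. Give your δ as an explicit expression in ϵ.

Fix ϵ > 0. We seek δ > 0 such that 0 < |x + 2| < δ implies |3/x + 3/2| < ϵ.
|3/x + 3/2| = 3·|-2 − x|/(2·|x|) = 3|x + 2|/(2|x|).
Restrict δ ≤ 1. Then |x + 2| < 1 gives |x| > 1, so 2|x| > 2.
Then |3/x + 3/2| < 3|x + 2|/2, which is < ϵ when |x + 2| < (2/3)ϵ.
Take δ = min(1, (2/3)ϵ). Then 0 < |x + 2| < δ gives both |x + 2| < 1 and |x + 2| < (2/3)ϵ, so |3/x + 3/2| < ϵ.

δ = min(1, (2/3)ϵ)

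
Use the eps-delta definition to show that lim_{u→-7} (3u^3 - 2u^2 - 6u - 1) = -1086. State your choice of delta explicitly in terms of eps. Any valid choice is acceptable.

delta = min(2, eps/605)

Fix eps > 0. We want delta > 0 such that 0 < |u + 7| < delta implies |(3u^3 - 2u^2 - 6u - 1) + 1086| < eps.
(3u^3 - 2u^2 - 6u - 1) + 1086 = 3u^3 - 2u^2 - 6u + 1085 = (u + 7)(3u^2 - 23u + 155).
So |(3u^3 - 2u^2 - 6u - 1) + 1086| = |u + 7|·|3u^2 - 23u + 155|.
Require delta ≤ 2. Then |u + 7| < 2 gives |u| < 9, and by the triangle inequality |3u^2 - 23u + 155| ≤ 3·9^2 + 23·9 + 155 = 605.
Hence |(3u^3 - 2u^2 - 6u - 1) + 1086| ≤ 605|u + 7| < eps provided |u + 7| < eps/605.
Take delta = min(2, eps/605). Then 0 < |u + 7| < delta gives both |u + 7| < 2 and |u + 7| < eps/605, so |(3u^3 - 2u^2 - 6u - 1) + 1086| < eps.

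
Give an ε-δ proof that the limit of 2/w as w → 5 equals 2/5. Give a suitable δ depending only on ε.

δ = min(5/2, (25/4)ε)

Fix ε > 0. We seek δ > 0 such that 0 < |w − 5| < δ implies |2/w − (2/5)| < ε.
|2/w − (2/5)| = 2·|5 − w|/(5·|w|) = 2|w − 5|/(5|w|).
Require δ ≤ 5/2 so that |w| > 5 − 5/2 = 5/2, hence 5|w| > 25/2.
Then |2/w − (2/5)| < 2|w − 5|/(25/2), which is < ε when |w − 5| < (25/4)ε.
Take δ = min(5/2, (25/4)ε). Then 0 < |w − 5| < δ gives both |w − 5| < 5/2 and |w − 5| < (25/4)ε, so |2/w − (2/5)| < ε.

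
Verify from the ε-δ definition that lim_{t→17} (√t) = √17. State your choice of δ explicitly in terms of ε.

δ = min(17, √17·ε)

Fix ε > 0. We want δ > 0 such that 0 < |t − 17| < δ implies |√t − √17| < ε.
Rationalise: √t − √17 = (t − 17)/(√t + √17), so |√t − √17| = |t − 17|/(√t + √17).
Restrict δ ≤ 17 so that |t − 17| < 17 forces t > 0, and then √t + √17 > √17.
Hence |√t − √17| < |t − 17|/√17, which is < ε once |t − 17| < √17·ε.
Take δ = min(17, √17·ε). If 0 < |t − 17| < δ then t > 0 and |√t − √17| < |t − 17|/√17 < ε.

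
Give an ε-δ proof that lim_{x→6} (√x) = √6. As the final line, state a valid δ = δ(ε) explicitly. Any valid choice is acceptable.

δ = min(6, √6·ε)

Fix ε > 0. We want δ > 0 such that 0 < |x − 6| < δ implies |√x − √6| < ε.
Rationalise: √x − √6 = (x − 6)/(√x + √6), so |√x − √6| = |x − 6|/(√x + √6).
Restrict δ ≤ 6 so that |x − 6| < 6 forces x > 0, and then √x + √6 > √6.
Hence |√x − √6| < |x − 6|/√6, which is < ε once |x − 6| < √6·ε.
Take δ = min(6, √6·ε). If 0 < |x − 6| < δ then x > 0 and |√x − √6| < |x − 6|/√6 < ε.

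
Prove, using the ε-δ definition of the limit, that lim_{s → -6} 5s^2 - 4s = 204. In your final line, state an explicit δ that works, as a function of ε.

δ = min(2, ε/74)

Suppose ε > 0. We want δ > 0 such that 0 < |s + 6| < δ implies |(5s^2 - 4s) − 204| < ε.
(5s^2 - 4s) − 204 = 5s^2 - 4s - 204 = (s + 6)(5s - 34).
So |(5s^2 - 4s) − 204| = |s + 6|·|5s - 34|.
Assume first that |s + 6| < 2, so |s| < 8. Then |5s - 34| ≤ 5·8 + 34 = 74.
Hence |(5s^2 - 4s) − 204| ≤ 74|s + 6| < ε provided |s + 6| < ε/74.
Choosing δ = min(2, ε/74) ensures both conditions, hence |(5s^2 - 4s) − 204| < ε.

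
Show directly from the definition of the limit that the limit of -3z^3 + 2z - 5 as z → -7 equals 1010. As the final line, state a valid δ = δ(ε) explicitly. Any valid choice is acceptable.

Fix ε > 0. We want δ > 0 such that 0 < |z + 7| < δ implies |(-3z^3 + 2z - 5) − 1010| < ε.
(-3z^3 + 2z - 5) − 1010 = -3z^3 + 2z - 1015 = (z + 7)(-3z^2 + 21z - 145).
So |(-3z^3 + 2z - 5) − 1010| = |z + 7|·|-3z^2 + 21z - 145|.
Require δ ≤ 1. Then |z + 7| < 1 gives |z| < 8, and by the triangle inequality |-3z^2 + 21z - 145| ≤ 3·8^2 + 21·8 + 145 = 505.
Hence |(-3z^3 + 2z - 5) − 1010| ≤ 505|z + 7| < ε provided |z + 7| < ε/505.
Choosing δ = min(1, ε/505) ensures both conditions, hence |(-3z^3 + 2z - 5) − 1010| < ε.

δ = min(1, ε/505)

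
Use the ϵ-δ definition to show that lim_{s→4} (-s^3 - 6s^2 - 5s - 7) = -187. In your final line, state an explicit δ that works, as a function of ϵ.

Let ϵ > 0. We want δ > 0 such that 0 < |s − 4| < δ implies |(-s^3 - 6s^2 - 5s - 7) + 187| < ϵ.
(-s^3 - 6s^2 - 5s - 7) + 187 = -s^3 - 6s^2 - 5s + 180 = (s − 4)(-s^2 - 10s - 45).
So |(-s^3 - 6s^2 - 5s - 7) + 187| = |s − 4|·|-s^2 - 10s - 45|.
Assume first that |s − 4| < 2, so |s| < 6. Then |-s^2 - 10s - 45| ≤ 6^2 + 10·6 + 45 = 141.
Hence |(-s^3 - 6s^2 - 5s - 7) + 187| ≤ 141|s − 4| < ϵ provided |s − 4| < ϵ/141.
Take δ = min(2, ϵ/141). Then 0 < |s − 4| < δ gives both |s − 4| < 2 and |s − 4| < ϵ/141, so |(-s^3 - 6s^2 - 5s - 7) + 187| < ϵ.

δ = min(2, ϵ/141)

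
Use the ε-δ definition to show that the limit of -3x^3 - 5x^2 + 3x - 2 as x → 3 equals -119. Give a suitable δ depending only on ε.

δ = min(1, ε/143)

Let ε > 0 be given. We want δ > 0 such that 0 < |x − 3| < δ implies |(-3x^3 - 5x^2 + 3x - 2) + 119| < ε.
(-3x^3 - 5x^2 + 3x - 2) + 119 = -3x^3 - 5x^2 + 3x + 117 = (x − 3)(-3x^2 - 14x - 39).
So |(-3x^3 - 5x^2 + 3x - 2) + 119| = |x − 3|·|-3x^2 - 14x - 39|.
Require δ ≤ 1. Then |x − 3| < 1 gives |x| < 4, and by the triangle inequality |-3x^2 - 14x - 39| ≤ 3·4^2 + 14·4 + 39 = 143.
Hence |(-3x^3 - 5x^2 + 3x - 2) + 119| ≤ 143|x − 3| < ε provided |x − 3| < ε/143.
Choosing δ = min(1, ε/143) ensures both conditions, hence |(-3x^3 - 5x^2 + 3x - 2) + 119| < ε.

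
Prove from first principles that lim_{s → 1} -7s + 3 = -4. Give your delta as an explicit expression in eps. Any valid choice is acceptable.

Suppose eps > 0. We need delta > 0 so that 0 < |s − 1| < delta implies |(-7s + 3) + 4| < eps.
Since (-7s + 3) + 4 = -7(s − 1), we have |(-7s + 3) + 4| = 7|s − 1|.
Thus it suffices that |s − 1| < eps/7.
Take delta = eps/7. If 0 < |s − 1| < delta then |(-7s + 3) + 4| = 7|s − 1| < 7·(eps/7) = eps.

delta = eps/7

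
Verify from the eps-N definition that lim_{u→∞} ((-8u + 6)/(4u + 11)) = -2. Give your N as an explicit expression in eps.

Suppose eps > 0. We seek N > 0 such that u > N implies |(-8u + 6)/(4u + 11) + 2| < eps.
(-8u + 6)/(4u + 11) + 2 = (4(-8u + 6) − (-8)(4u + 11)) / (4(4u + 11)) = 112/(4(4u + 11)).
For u > 0 we have 4u + 11 > 4u, so |(-8u + 6)/(4u + 11) + 2| = 112/(4(4u + 11)) < 112/(4·4u) = 7/u.
Thus |(-8u + 6)/(4u + 11) + 2| < eps whenever u > 7/eps.
Take N = 7/eps. If u > N then |(-8u + 6)/(4u + 11) + 2| < 7/u < eps.

N = 7/eps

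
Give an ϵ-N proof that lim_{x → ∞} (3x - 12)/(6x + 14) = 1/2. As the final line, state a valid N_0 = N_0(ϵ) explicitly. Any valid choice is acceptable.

Suppose ϵ > 0. We seek N_0 > 0 such that x > N_0 implies |(3x - 12)/(6x + 14) − (1/2)| < ϵ.
(3x - 12)/(6x + 14) − (1/2) = (6(3x - 12) − 3(6x + 14)) / (6(6x + 14)) = -114/(6(6x + 14)).
For x > 0 we have 6x + 14 > 6x, so |(3x - 12)/(6x + 14) − (1/2)| = 114/(6(6x + 14)) < 114/(6·6x) = (19/6)/x.
Thus |(3x - 12)/(6x + 14) − (1/2)| < ϵ whenever x > (19/6)/ϵ.
Take N_0 = (19/6)/ϵ. If x > N_0 then |(3x - 12)/(6x + 14) − (1/2)| < (19/6)/x < ϵ.

N_0 = (19/6)/ϵ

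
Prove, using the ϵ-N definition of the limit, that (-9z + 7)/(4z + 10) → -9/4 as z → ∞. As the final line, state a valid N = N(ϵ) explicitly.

N = (59/8)/ϵ

Let ϵ > 0. We seek N > 0 such that z > N implies |(-9z + 7)/(4z + 10) + 9/4| < ϵ.
(-9z + 7)/(4z + 10) + 9/4 = (4(-9z + 7) − (-9)(4z + 10)) / (4(4z + 10)) = 118/(4(4z + 10)).
For z > 0 we have 4z + 10 > 4z, so |(-9z + 7)/(4z + 10) + 9/4| = 118/(4(4z + 10)) < 118/(4·4z) = (59/8)/z.
Thus |(-9z + 7)/(4z + 10) + 9/4| < ϵ whenever z > (59/8)/ϵ.
Take N = (59/8)/ϵ. If z > N then |(-9z + 7)/(4z + 10) + 9/4| < (59/8)/z < ϵ.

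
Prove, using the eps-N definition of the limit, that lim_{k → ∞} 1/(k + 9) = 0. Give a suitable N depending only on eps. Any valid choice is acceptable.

N = 1/eps

Let eps > 0. For k ≥ 1, |1/(k + 9) − 0| = 1/(k + 9) ≤ 1/k.
We need 1/k < eps, i.e. k > 1/eps.
Take N = 1/eps. If k > N then |1/(k + 9)| ≤ 1/k < eps.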